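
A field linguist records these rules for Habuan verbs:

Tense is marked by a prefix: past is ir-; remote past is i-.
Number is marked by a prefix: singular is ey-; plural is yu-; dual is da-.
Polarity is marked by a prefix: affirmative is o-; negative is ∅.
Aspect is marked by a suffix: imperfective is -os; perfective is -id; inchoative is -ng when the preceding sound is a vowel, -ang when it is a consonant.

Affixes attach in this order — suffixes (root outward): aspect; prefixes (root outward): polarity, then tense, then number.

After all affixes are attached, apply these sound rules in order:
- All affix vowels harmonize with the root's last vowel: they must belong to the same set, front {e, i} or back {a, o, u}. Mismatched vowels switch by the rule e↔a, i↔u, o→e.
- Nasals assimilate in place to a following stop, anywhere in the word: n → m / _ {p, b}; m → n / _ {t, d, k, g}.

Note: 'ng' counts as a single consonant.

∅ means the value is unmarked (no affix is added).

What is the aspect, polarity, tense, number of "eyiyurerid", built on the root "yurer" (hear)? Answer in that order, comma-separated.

perfective, negative, remote past, singular

Segment: ey-i-yurer-id.
aspect: -id → perfective.
polarity: ∅ → negative.
tense: i- → remote past.
number: ey- → singular.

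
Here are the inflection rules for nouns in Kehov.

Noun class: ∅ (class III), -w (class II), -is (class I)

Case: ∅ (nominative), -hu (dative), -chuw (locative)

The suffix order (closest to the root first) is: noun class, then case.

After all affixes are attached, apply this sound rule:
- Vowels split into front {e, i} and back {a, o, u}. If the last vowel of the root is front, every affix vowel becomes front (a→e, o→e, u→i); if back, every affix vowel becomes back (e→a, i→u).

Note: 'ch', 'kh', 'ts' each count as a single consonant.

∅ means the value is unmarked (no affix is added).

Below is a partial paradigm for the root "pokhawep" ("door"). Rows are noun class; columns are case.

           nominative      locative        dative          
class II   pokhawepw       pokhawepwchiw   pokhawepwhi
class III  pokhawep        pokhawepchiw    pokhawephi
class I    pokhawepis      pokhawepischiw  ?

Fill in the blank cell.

Attach noun class class I -is → pokhawepis.
Attach case dative -hu → pokhawepishu.
Apply vowel harmony: pokhawepishu → pokhawepishi.

pokhawepishi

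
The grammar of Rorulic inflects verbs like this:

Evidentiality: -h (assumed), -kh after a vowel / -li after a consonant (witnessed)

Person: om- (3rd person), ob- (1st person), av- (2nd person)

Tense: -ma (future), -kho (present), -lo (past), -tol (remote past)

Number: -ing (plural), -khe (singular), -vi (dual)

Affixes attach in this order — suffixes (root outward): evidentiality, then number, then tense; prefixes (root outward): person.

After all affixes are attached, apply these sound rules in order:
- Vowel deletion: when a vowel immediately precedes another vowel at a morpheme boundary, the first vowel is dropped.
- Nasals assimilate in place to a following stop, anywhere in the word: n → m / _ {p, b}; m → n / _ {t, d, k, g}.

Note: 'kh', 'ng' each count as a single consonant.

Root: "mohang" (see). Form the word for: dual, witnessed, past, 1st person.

obmohanglivilo

Attach evidentiality witnessed -li (after consonant 'ng') → mohangli.
Attach number dual -vi → mohanglivi.
Attach person 1st person ob- → obmohanglivi.
Attach tense past -lo → obmohanglivilo.
Vowel deletion: no change.
Nasal assimilation: no change.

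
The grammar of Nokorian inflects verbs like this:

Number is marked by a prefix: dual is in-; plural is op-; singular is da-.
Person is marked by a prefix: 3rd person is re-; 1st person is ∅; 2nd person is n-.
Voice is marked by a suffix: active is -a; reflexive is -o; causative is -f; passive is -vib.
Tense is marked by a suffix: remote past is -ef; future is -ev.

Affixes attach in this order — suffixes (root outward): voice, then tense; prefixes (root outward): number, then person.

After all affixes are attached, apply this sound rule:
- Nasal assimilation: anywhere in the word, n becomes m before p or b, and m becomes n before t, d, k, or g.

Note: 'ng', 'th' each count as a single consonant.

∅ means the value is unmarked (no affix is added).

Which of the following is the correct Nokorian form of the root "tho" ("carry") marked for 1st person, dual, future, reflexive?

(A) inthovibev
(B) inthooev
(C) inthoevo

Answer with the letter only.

B

Attach number dual in- → intho.
Attach voice reflexive -o → inthoo.
person = 1st person: zero marking, form stays inthoo.
Attach tense future -ev → inthooev.
Nasal assimilation: no change.
So the correct form is inthooev, option (B).
(A) inthovibev is wrong: it uses passive instead of reflexive for voice.
(C) inthoevo is wrong: it has the affixes in the wrong order.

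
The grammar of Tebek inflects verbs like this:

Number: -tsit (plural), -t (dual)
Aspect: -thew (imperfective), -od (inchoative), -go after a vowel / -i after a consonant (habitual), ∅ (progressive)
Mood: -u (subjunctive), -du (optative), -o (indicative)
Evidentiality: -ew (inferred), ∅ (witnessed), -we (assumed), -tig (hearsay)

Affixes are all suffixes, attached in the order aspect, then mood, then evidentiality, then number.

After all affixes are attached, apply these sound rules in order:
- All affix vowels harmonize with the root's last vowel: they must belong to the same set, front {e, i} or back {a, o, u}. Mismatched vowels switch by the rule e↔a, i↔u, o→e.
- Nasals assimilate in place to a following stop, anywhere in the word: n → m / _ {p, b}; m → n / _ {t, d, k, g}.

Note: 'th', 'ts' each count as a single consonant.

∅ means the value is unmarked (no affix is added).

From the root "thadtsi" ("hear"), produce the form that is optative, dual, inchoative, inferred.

thadtsieddiewt

Attach aspect inchoative -od → thadtsiod.
Attach mood optative -du → thadtsioddu.
Attach evidentiality inferred -ew → thadtsiodduew.
Attach number dual -t → thadtsiodduewt.
Apply vowel harmony: thadtsiodduewt → thadtsieddiewt.
Nasal assimilation: no change.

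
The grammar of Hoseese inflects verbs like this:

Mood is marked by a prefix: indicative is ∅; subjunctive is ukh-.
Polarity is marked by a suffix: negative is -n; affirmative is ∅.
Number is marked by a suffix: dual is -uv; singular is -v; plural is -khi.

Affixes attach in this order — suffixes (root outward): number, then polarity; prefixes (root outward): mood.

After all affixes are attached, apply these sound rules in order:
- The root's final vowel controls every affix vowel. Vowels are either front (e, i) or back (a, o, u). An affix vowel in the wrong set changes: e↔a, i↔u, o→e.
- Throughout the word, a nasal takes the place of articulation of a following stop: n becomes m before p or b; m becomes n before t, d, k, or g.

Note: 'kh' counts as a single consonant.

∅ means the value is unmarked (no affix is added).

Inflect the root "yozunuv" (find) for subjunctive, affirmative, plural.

ukhyozunuvkhu

Attach number plural -khi → yozunuvkhi.
polarity = affirmative: zero marking, form stays yozunuvkhi.
Attach mood subjunctive ukh- → ukhyozunuvkhi.
Apply vowel harmony: ukhyozunuvkhi → ukhyozunuvkhu.
Nasal assimilation: no change.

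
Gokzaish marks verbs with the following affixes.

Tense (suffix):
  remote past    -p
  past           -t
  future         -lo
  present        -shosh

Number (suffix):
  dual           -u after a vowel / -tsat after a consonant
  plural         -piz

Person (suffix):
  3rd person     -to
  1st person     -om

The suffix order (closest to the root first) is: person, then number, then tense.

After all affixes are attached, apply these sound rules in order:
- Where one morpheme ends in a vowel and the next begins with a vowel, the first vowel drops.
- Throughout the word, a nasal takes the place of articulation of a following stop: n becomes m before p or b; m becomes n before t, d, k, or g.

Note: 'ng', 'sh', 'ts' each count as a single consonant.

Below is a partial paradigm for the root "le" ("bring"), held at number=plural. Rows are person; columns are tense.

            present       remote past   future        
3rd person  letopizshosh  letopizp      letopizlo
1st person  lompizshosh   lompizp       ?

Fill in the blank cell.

lompizlo

Attach person 1st person -om → leom.
Attach number plural -piz → leompiz.
Attach tense future -lo → leompizlo.
Apply vowel deletion: leompizlo → lompizlo.
Nasal assimilation: no change.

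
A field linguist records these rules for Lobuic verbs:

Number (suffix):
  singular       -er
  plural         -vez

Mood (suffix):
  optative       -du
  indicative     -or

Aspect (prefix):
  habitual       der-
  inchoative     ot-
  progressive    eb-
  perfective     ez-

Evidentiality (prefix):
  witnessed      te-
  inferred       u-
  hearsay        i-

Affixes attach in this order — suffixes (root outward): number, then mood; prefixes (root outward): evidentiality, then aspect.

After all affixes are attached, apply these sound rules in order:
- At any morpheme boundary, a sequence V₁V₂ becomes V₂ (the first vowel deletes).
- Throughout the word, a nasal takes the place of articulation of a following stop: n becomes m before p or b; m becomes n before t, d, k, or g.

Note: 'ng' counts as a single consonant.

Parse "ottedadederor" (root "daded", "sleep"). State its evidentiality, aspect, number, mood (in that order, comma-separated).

Segment: ot-te-daded-er-or.
evidentiality: te- → witnessed.
aspect: ot- → inchoative.
number: -er → singular.
mood: -or → indicative.

witnessed, inchoative, singular, indicative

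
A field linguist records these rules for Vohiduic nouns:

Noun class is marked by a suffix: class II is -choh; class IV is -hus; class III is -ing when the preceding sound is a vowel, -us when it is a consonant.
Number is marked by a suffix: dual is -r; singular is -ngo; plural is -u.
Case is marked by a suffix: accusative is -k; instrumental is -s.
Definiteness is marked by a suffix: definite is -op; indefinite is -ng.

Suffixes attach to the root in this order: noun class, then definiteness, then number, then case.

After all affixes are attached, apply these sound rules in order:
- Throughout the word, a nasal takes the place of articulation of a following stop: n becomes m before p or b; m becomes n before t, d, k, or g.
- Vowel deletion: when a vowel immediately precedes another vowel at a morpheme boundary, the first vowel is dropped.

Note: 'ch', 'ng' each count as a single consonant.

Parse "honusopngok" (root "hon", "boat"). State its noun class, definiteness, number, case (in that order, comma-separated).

class III, definite, singular, accusative

Segment: hon-us-op-ngo-k.
noun class: -ing/us → class III.
definiteness: -op → definite.
number: -ngo → singular.
case: -k → accusative.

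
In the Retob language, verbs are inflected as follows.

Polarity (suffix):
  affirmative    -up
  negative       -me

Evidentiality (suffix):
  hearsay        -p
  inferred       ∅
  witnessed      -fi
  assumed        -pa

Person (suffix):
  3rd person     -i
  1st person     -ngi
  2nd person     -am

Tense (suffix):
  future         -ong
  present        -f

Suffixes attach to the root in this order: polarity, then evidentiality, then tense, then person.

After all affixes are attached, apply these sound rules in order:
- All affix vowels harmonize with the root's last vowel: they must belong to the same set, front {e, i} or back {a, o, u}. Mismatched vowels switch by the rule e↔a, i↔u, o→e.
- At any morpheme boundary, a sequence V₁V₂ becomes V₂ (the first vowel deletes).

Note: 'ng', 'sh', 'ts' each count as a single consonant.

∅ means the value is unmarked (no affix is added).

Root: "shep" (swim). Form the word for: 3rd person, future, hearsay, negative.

Attach polarity negative -me → shepme.
Attach evidentiality hearsay -p → shepmep.
Attach tense future -ong → shepmepong.
Attach person 3rd person -i → shepmepongi.
Apply vowel harmony: shepmepongi → shepmepengi.
Vowel deletion: no change.

shepmepengi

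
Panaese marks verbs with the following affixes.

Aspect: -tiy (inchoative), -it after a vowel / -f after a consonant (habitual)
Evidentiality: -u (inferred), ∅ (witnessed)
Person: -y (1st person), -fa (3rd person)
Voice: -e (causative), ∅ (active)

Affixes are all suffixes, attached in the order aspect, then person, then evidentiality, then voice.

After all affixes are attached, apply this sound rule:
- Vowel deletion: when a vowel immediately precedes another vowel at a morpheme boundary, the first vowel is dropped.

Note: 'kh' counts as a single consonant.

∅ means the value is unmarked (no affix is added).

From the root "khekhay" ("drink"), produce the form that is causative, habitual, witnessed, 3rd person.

Attach aspect habitual -f (after consonant 'y') → khekhayf.
Attach person 3rd person -fa → khekhayffa.
evidentiality = witnessed: zero marking, form stays khekhayffa.
Attach voice causative -e → khekhayffae.
Apply vowel deletion: khekhayffae → khekhayffe.

khekhayffe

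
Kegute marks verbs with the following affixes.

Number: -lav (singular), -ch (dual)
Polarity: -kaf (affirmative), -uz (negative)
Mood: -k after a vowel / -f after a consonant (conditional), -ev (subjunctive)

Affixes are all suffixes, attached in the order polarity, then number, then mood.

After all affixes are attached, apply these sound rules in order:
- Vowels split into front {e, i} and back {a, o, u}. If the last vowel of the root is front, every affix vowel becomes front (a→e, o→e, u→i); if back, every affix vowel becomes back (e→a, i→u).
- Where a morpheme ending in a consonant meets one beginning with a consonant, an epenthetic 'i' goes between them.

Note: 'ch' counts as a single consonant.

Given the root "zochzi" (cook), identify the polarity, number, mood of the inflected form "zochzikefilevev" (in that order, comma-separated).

affirmative, singular, subjunctive

Segment: zochzi-kaf-lav-ev.
polarity: -kaf → affirmative.
number: -lav → singular.
mood: -ev → subjunctive.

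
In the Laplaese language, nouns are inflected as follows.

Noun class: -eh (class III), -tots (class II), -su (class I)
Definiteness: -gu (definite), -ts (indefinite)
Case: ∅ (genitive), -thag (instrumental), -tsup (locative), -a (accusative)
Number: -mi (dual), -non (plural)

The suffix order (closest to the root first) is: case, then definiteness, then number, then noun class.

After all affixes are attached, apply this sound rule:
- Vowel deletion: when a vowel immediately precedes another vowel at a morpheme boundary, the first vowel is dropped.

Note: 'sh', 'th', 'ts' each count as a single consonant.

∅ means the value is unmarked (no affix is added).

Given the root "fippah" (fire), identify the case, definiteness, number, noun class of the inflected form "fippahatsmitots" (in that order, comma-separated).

Segment: fippah-a-ts-mi-tots.
case: -a → accusative.
definiteness: -ts → indefinite.
number: -mi → dual.
noun class: -tots → class II.

accusative, indefinite, dual, class II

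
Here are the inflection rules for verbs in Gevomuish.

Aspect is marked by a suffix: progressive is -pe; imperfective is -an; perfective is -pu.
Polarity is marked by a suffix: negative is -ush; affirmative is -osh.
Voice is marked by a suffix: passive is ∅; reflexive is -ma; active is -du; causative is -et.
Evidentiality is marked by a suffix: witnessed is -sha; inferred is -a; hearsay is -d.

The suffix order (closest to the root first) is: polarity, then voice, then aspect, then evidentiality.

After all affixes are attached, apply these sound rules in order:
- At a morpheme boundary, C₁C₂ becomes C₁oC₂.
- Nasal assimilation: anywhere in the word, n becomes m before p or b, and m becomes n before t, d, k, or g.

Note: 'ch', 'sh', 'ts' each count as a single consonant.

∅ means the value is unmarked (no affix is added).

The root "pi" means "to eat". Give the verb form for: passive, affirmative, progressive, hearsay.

Attach polarity affirmative -osh → piosh.
voice = passive: zero marking, form stays piosh.
Attach aspect progressive -pe → pioshpe.
Attach evidentiality hearsay -d → pioshped.
Apply epenthesis: pioshped → pioshoped.
Nasal assimilation: no change.

pioshoped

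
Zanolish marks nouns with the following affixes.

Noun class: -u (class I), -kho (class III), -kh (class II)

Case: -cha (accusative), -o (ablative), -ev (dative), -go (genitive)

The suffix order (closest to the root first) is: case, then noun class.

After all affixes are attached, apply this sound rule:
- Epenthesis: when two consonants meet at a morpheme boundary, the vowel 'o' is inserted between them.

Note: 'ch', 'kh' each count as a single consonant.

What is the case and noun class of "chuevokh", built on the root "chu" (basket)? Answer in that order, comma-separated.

dative, class II

Segment: chu-ev-kh.
case: -ev → dative.
noun class: -kh → class II.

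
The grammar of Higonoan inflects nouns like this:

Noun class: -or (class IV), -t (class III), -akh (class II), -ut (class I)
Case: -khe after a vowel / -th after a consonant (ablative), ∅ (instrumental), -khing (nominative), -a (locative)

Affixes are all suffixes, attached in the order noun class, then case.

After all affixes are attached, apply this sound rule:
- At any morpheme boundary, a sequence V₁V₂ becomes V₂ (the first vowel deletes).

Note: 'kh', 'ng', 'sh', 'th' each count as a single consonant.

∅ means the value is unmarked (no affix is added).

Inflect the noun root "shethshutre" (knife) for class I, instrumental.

shethshutrut

Attach noun class class I -ut → shethshutreut.
case = instrumental: zero marking, form stays shethshutreut.
Apply vowel deletion: shethshutreut → shethshutrut.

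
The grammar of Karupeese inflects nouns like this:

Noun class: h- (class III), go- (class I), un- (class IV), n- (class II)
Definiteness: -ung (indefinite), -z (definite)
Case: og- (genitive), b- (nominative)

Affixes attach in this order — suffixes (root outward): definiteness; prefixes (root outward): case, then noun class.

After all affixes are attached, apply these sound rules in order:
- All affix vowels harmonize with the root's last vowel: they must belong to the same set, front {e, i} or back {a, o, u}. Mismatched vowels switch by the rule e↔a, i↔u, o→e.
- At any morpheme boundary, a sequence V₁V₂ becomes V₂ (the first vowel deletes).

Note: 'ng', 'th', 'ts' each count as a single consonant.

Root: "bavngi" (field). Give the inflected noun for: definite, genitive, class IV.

inegbavngiz

Attach case genitive og- → ogbavngi.
Attach noun class class IV un- → unogbavngi.
Attach definiteness definite -z → unogbavngiz.
Apply vowel harmony: unogbavngiz → inegbavngiz.
Vowel deletion: no change.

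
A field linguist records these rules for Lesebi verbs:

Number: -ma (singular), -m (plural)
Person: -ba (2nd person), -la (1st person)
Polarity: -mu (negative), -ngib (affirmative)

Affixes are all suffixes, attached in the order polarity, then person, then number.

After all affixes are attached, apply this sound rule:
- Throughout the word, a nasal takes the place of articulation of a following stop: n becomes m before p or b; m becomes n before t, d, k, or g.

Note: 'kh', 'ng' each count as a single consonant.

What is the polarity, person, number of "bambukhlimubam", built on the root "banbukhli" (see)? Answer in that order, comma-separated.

Segment: banbukhli-mu-ba-m.
polarity: -mu → negative.
person: -ba → 2nd person.
number: -m → plural.

negative, 2nd person, plural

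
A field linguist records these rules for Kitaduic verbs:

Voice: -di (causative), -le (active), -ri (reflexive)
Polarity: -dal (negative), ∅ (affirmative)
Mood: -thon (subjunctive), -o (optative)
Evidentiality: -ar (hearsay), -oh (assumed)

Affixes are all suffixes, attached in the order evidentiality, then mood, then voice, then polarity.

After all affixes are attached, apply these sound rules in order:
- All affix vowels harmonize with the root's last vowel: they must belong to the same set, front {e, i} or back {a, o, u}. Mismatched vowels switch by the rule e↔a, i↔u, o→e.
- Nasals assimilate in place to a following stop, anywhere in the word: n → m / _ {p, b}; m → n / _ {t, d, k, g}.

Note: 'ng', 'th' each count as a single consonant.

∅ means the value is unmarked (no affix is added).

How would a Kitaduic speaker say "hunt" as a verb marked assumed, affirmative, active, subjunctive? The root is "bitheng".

bithengehthenle

Attach evidentiality assumed -oh → bithengoh.
Attach mood subjunctive -thon → bithengohthon.
Attach voice active -le → bithengohthonle.
polarity = affirmative: zero marking, form stays bithengohthonle.
Apply vowel harmony: bithengohthonle → bithengehthenle.
Nasal assimilation: no change.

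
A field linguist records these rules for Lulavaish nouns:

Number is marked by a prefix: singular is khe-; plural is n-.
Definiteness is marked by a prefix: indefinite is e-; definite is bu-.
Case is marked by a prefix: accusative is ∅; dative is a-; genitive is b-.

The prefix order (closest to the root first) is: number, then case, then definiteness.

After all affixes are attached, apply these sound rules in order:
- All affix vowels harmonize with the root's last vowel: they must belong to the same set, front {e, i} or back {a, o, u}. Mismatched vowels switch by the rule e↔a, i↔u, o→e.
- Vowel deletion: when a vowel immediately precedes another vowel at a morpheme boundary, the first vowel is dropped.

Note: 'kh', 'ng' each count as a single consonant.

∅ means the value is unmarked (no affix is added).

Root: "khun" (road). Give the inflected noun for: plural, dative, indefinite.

ankhun

Attach number plural n- → nkhun.
Attach case dative a- → ankhun.
Attach definiteness indefinite e- → eankhun.
Apply vowel harmony: eankhun → aankhun.
Apply vowel deletion: aankhun → ankhun.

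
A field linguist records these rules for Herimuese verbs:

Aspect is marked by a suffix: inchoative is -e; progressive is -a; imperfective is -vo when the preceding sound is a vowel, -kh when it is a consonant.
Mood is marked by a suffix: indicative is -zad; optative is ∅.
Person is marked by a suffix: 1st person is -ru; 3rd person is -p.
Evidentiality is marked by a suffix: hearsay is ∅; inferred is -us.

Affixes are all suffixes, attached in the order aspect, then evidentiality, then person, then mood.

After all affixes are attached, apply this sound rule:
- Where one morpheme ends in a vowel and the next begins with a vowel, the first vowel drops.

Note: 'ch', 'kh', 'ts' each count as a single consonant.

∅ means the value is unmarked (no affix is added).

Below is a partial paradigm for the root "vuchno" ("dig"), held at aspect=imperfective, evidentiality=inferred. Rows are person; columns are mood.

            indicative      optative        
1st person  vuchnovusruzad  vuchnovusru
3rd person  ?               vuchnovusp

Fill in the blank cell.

Attach aspect imperfective -vo (after vowel 'o') → vuchnovo.
Attach evidentiality inferred -us → vuchnovous.
Attach person 3rd person -p → vuchnovousp.
Attach mood indicative -zad → vuchnovouspzad.
Apply vowel deletion: vuchnovouspzad → vuchnovuspzad.

vuchnovuspzad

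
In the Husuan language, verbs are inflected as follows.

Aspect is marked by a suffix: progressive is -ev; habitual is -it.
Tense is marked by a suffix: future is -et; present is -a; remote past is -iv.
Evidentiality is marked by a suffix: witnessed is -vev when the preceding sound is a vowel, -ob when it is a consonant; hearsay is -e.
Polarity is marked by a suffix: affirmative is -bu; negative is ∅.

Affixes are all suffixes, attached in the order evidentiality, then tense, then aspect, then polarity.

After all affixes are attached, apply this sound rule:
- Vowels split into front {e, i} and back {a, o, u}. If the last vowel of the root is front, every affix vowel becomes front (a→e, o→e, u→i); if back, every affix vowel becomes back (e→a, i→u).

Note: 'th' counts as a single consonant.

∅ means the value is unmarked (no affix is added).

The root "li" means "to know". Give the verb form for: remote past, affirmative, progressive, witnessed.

livevivevbi

Attach evidentiality witnessed -vev (after vowel 'i') → livev.
Attach tense remote past -iv → liveviv.
Attach aspect progressive -ev → livevivev.
Attach polarity affirmative -bu → livevivevbu.
Apply vowel harmony: livevivevbu → livevivevbi.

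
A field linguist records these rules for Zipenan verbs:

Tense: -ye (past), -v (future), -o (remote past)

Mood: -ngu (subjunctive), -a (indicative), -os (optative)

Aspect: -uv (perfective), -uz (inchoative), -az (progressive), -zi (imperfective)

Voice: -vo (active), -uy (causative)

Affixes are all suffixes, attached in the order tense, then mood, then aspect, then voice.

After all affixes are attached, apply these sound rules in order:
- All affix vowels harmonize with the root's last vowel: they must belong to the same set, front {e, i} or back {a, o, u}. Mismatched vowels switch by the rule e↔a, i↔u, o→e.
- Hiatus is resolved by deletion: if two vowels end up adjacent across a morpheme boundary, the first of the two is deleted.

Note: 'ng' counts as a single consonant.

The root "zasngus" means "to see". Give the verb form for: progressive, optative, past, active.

zasngusyosazvo

Attach tense past -ye → zasngusye.
Attach mood optative -os → zasngusyeos.
Attach aspect progressive -az → zasngusyeosaz.
Attach voice active -vo → zasngusyeosazvo.
Apply vowel harmony: zasngusyeosazvo → zasngusyaosazvo.
Apply vowel deletion: zasngusyaosazvo → zasngusyosazvo.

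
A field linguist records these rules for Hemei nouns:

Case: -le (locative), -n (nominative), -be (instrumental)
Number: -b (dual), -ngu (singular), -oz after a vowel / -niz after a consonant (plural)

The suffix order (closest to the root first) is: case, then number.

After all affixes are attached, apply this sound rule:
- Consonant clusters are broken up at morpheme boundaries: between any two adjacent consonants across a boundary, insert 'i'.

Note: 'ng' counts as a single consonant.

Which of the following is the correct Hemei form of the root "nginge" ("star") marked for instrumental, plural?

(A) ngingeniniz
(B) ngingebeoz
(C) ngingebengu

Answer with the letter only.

B

Attach case instrumental -be → ngingebe.
Attach number plural -oz (after vowel 'e') → ngingebeoz.
Epenthesis: no change.
So the correct form is ngingebeoz, option (B).
(C) ngingebengu is wrong: it uses singular instead of plural for number.
(A) ngingeniniz is wrong: it uses nominative instead of instrumental for case.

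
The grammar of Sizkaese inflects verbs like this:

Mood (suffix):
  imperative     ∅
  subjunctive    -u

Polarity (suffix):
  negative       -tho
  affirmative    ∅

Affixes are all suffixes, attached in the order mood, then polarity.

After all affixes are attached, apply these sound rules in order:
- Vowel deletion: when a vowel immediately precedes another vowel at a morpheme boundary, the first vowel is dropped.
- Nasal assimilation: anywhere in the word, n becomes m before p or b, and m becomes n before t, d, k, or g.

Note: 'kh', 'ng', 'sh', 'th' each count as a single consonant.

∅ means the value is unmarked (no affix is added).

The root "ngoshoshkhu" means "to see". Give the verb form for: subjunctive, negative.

Attach mood subjunctive -u → ngoshoshkhuu.
Attach polarity negative -tho → ngoshoshkhuutho.
Apply vowel deletion: ngoshoshkhuutho → ngoshoshkhutho.
Nasal assimilation: no change.

ngoshoshkhutho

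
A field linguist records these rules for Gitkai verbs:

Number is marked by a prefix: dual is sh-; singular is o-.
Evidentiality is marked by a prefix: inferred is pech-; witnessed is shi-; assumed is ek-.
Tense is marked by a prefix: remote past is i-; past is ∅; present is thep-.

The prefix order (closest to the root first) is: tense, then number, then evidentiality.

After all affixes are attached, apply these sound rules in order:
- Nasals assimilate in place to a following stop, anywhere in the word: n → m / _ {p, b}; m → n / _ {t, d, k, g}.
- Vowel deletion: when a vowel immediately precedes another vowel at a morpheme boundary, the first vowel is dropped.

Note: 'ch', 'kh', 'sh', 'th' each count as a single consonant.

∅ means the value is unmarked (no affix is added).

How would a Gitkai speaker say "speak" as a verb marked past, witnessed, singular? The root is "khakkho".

tense = past: zero marking, form stays khakkho.
Attach number singular o- → okhakkho.
Attach evidentiality witnessed shi- → shiokhakkho.
Nasal assimilation: no change.
Apply vowel deletion: shiokhakkho → shokhakkho.

shokhakkho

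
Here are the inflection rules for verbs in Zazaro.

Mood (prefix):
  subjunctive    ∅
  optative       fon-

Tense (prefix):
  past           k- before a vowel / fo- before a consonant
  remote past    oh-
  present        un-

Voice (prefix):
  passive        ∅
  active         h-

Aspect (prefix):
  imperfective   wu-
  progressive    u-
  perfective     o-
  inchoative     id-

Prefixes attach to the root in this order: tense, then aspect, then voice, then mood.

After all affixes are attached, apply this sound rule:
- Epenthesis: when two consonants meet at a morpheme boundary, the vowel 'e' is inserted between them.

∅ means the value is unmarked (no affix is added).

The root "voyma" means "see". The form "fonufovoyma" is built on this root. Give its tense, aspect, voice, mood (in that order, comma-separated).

Segment: fon-u-fo-voyma.
tense: k/fo- → past.
aspect: u- → progressive.
voice: ∅ → passive.
mood: fon- → optative.

past, progressive, passive, optative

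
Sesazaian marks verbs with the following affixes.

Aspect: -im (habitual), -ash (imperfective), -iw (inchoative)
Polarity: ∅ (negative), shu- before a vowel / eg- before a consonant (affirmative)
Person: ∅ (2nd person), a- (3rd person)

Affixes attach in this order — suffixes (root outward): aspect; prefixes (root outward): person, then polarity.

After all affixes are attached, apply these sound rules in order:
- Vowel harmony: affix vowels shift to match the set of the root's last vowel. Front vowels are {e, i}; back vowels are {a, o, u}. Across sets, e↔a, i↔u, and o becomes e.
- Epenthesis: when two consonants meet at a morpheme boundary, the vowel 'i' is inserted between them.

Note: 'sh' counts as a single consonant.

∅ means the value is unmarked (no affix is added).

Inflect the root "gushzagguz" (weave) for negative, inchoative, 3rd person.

Attach person 3rd person a- → agushzagguz.
Attach aspect inchoative -iw → agushzagguziw.
polarity = negative: zero marking, form stays agushzagguziw.
Apply vowel harmony: agushzagguziw → agushzagguzuw.
Epenthesis: no change.

agushzagguzuw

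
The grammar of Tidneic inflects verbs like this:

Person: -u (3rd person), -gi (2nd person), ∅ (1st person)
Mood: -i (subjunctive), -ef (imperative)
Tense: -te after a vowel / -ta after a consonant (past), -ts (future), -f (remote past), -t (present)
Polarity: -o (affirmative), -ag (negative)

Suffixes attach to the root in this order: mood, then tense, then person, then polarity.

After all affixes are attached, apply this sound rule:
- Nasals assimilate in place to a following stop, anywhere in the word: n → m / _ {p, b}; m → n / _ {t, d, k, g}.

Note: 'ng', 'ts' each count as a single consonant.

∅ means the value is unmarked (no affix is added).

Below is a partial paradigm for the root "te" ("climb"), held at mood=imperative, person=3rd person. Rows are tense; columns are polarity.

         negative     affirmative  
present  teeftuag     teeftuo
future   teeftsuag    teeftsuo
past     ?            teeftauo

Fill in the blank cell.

Attach mood imperative -ef → teef.
Attach tense past -ta (after consonant 'f') → teefta.
Attach person 3rd person -u → teeftau.
Attach polarity negative -ag → teeftauag.
Nasal assimilation: no change.

teeftauag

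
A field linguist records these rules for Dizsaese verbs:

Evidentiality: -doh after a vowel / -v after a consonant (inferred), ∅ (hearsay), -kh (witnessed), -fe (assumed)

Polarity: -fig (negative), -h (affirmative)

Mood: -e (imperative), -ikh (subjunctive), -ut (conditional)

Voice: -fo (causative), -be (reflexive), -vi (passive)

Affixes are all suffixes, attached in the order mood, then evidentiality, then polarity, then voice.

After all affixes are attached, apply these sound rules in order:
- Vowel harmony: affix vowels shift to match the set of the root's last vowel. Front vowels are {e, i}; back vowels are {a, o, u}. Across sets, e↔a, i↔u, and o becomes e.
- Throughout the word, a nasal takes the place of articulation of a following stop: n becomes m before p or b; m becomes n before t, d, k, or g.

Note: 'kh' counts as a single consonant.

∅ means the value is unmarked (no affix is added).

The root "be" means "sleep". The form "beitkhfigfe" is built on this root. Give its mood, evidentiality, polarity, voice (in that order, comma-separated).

Segment: be-ut-kh-fig-fo.
mood: -ut → conditional.
evidentiality: -kh → witnessed.
polarity: -fig → negative.
voice: -fo → causative.

conditional, witnessed, negative, causative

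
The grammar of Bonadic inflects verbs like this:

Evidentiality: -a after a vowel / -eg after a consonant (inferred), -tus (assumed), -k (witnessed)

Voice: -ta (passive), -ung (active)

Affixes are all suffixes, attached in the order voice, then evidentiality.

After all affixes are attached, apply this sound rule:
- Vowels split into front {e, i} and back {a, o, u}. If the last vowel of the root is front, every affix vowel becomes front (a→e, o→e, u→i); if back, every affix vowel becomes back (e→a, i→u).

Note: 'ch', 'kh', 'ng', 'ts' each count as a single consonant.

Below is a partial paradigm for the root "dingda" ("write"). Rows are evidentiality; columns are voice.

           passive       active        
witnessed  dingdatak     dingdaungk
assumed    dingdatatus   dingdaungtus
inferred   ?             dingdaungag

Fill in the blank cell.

Attach voice passive -ta → dingdata.
Attach evidentiality inferred -a (after vowel 'a') → dingdataa.
Vowel harmony: no change.

dingdataa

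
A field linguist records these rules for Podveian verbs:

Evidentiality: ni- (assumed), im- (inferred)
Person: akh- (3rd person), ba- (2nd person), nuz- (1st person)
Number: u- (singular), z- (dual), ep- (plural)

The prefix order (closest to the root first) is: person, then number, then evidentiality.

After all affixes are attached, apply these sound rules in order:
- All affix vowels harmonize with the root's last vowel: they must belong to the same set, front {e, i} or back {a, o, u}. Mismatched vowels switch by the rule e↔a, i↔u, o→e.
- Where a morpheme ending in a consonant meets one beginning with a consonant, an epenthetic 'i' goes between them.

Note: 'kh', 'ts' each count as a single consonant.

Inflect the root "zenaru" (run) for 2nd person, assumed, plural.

nuapibazenaru

Attach person 2nd person ba- → bazenaru.
Attach number plural ep- → epbazenaru.
Attach evidentiality assumed ni- → niepbazenaru.
Apply vowel harmony: niepbazenaru → nuapbazenaru.
Apply epenthesis: nuapbazenaru → nuapibazenaru.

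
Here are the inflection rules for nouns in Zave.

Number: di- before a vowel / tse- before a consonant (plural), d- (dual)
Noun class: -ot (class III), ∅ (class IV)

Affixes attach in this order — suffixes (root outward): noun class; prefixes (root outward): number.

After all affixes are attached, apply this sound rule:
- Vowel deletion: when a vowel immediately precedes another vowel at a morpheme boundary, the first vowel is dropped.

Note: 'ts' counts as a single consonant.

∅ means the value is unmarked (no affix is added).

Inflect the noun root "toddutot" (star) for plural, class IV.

tsetoddutot

Attach number plural tse- (before consonant 't') → tsetoddutot.
noun class = class IV: zero marking, form stays tsetoddutot.
Vowel deletion: no change.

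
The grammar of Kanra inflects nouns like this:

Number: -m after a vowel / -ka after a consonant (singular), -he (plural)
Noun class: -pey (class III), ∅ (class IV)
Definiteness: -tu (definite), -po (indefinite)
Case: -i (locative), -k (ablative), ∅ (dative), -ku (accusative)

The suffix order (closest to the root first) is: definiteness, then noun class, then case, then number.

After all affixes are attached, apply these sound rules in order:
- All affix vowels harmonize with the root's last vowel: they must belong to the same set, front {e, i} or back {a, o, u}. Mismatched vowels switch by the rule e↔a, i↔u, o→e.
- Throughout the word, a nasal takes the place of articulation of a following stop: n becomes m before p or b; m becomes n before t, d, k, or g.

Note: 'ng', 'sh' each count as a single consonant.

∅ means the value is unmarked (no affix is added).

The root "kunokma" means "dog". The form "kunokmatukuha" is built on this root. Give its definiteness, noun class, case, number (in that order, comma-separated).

Segment: kunokma-tu-ku-he.
definiteness: -tu → definite.
noun class: ∅ → class IV.
case: -ku → accusative.
number: -he → plural.

definite, class IV, accusative, plural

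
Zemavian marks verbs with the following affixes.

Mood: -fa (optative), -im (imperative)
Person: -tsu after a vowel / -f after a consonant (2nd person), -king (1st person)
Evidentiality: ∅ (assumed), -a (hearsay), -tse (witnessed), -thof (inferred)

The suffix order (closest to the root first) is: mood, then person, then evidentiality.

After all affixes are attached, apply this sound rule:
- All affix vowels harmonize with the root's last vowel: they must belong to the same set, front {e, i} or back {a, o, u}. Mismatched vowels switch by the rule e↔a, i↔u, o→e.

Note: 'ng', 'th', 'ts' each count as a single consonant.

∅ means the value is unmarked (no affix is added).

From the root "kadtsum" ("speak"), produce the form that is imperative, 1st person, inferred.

kadtsumumkungthof

Attach mood imperative -im → kadtsumim.
Attach person 1st person -king → kadtsumimking.
Attach evidentiality inferred -thof → kadtsumimkingthof.
Apply vowel harmony: kadtsumimkingthof → kadtsumumkungthof.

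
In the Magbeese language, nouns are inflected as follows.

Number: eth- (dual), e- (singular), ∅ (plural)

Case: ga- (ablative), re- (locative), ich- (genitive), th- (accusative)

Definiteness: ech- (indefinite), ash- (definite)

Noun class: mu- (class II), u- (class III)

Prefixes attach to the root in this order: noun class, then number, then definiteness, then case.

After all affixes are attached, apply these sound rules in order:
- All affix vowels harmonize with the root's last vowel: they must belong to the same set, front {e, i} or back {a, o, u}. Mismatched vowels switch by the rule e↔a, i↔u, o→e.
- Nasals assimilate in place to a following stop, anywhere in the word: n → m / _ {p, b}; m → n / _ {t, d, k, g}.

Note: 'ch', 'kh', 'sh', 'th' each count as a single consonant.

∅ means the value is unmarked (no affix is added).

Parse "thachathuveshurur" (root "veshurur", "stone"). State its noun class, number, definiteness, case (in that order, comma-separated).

class III, dual, indefinite, accusative

Segment: th-ech-eth-u-veshurur.
noun class: u- → class III.
number: eth- → dual.
definiteness: ech- → indefinite.
case: th- → accusative.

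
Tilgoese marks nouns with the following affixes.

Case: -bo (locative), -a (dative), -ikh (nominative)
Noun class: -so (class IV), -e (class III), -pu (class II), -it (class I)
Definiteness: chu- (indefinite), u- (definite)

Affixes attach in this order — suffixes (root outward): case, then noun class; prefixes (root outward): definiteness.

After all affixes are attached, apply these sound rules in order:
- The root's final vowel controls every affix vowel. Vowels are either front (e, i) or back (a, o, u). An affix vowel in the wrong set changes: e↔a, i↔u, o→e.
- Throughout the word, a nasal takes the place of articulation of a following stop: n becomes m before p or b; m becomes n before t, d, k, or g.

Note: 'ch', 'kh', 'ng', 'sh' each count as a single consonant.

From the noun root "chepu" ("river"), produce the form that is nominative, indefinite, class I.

Attach case nominative -ikh → chepuikh.
Attach noun class class I -it → chepuikhit.
Attach definiteness indefinite chu- → chuchepuikhit.
Apply vowel harmony: chuchepuikhit → chuchepuukhut.
Nasal assimilation: no change.

chuchepuukhut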